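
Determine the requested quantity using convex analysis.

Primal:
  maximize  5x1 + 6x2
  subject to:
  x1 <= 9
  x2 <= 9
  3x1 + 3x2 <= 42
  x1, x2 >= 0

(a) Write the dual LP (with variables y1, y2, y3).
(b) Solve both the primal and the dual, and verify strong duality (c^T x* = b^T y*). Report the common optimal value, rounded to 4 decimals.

The standard primal-dual pair for 'max c^T x s.t. A x <= b, x >= 0' is:
  Dual:  min b^T y  s.t.  A^T y >= c,  y >= 0.

So the dual LP is:
  minimize  9y1 + 9y2 + 42y3
  subject to:
    y1 + 3y3 >= 5
    y2 + 3y3 >= 6
    y1, y2, y3 >= 0

Solving the primal: x* = (5, 9).
  primal value c^T x* = 79.
Solving the dual: y* = (0, 1, 1.6667).
  dual value b^T y* = 79.
Strong duality: c^T x* = b^T y*. Confirmed.

79


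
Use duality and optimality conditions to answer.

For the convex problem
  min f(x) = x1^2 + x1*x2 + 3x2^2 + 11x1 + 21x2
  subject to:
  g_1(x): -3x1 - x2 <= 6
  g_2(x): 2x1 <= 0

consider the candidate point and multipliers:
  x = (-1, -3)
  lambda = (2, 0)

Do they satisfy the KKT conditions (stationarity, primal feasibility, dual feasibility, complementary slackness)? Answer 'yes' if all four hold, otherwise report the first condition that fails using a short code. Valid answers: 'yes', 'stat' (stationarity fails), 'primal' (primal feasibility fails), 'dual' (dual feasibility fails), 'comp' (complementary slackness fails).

Gradient of f: grad f(x) = Q x + c = (6, 2)
Constraint values g_i(x) = a_i^T x - b_i:
  g_1((-1, -3)) = 0
  g_2((-1, -3)) = -2
Stationarity residual: grad f(x) + sum_i lambda_i a_i = (0, 0)
  -> stationarity OK
Primal feasibility (all g_i <= 0): OK
Dual feasibility (all lambda_i >= 0): OK
Complementary slackness (lambda_i * g_i(x) = 0 for all i): OK

Verdict: yes, KKT holds.

yes


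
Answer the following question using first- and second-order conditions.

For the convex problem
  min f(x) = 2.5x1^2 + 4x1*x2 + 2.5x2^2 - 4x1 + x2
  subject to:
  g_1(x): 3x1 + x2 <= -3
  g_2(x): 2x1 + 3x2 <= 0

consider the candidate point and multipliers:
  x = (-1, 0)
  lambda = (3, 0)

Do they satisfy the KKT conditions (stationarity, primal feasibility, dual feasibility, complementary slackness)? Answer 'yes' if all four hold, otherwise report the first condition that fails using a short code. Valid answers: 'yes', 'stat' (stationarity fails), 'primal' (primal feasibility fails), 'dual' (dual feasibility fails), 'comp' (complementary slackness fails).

Gradient of f: grad f(x) = Q x + c = (-9, -3)
Constraint values g_i(x) = a_i^T x - b_i:
  g_1((-1, 0)) = 0
  g_2((-1, 0)) = -2
Stationarity residual: grad f(x) + sum_i lambda_i a_i = (0, 0)
  -> stationarity OK
Primal feasibility (all g_i <= 0): OK
Dual feasibility (all lambda_i >= 0): OK
Complementary slackness (lambda_i * g_i(x) = 0 for all i): OK

Verdict: yes, KKT holds.

yes


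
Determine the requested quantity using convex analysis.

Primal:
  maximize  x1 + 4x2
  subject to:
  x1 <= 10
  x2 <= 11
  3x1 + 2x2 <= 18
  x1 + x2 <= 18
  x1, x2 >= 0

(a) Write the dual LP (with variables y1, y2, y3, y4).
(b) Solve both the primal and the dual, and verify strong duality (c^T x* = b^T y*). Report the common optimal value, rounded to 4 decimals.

The standard primal-dual pair for 'max c^T x s.t. A x <= b, x >= 0' is:
  Dual:  min b^T y  s.t.  A^T y >= c,  y >= 0.

So the dual LP is:
  minimize  10y1 + 11y2 + 18y3 + 18y4
  subject to:
    y1 + 3y3 + y4 >= 1
    y2 + 2y3 + y4 >= 4
    y1, y2, y3, y4 >= 0

Solving the primal: x* = (0, 9).
  primal value c^T x* = 36.
Solving the dual: y* = (0, 0, 2, 0).
  dual value b^T y* = 36.
Strong duality: c^T x* = b^T y*. Confirmed.

36


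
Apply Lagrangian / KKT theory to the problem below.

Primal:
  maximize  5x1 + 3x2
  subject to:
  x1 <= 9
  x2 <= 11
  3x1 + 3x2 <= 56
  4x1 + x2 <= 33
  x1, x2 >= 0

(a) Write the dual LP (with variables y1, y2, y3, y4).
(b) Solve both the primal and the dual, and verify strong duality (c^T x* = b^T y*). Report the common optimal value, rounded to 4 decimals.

The standard primal-dual pair for 'max c^T x s.t. A x <= b, x >= 0' is:
  Dual:  min b^T y  s.t.  A^T y >= c,  y >= 0.

So the dual LP is:
  minimize  9y1 + 11y2 + 56y3 + 33y4
  subject to:
    y1 + 3y3 + 4y4 >= 5
    y2 + 3y3 + y4 >= 3
    y1, y2, y3, y4 >= 0

Solving the primal: x* = (5.5, 11).
  primal value c^T x* = 60.5.
Solving the dual: y* = (0, 1.75, 0, 1.25).
  dual value b^T y* = 60.5.
Strong duality: c^T x* = b^T y*. Confirmed.

60.5


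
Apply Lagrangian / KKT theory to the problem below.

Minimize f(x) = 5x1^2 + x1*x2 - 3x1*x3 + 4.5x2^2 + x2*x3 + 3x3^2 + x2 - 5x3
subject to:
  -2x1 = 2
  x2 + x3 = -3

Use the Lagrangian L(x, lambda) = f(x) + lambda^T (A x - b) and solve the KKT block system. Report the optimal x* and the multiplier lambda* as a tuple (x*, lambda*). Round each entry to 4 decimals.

Form the Lagrangian:
  L(x, lambda) = (1/2) x^T Q x + c^T x + lambda^T (A x - b)
Stationarity (grad_x L = 0): Q x + c + A^T lambda = 0.
Primal feasibility: A x = b.

This gives the KKT block system:
  [ Q   A^T ] [ x     ]   [-c ]
  [ A    0  ] [ lambda ] = [ b ]

Solving the linear system:
  x*      = (-1, -1.3077, -1.6923)
  lambda* = (-3.1154, 13.4615)
  f(x*)   = 26.8846

x* = (-1, -1.3077, -1.6923), lambda* = (-3.1154, 13.4615)


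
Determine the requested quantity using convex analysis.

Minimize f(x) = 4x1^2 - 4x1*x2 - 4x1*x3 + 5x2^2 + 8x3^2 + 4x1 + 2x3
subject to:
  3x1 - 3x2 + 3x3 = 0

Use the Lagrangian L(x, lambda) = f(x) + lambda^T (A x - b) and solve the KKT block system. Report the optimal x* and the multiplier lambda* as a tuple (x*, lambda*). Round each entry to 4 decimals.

Form the Lagrangian:
  L(x, lambda) = (1/2) x^T Q x + c^T x + lambda^T (A x - b)
Stationarity (grad_x L = 0): Q x + c + A^T lambda = 0.
Primal feasibility: A x = b.

This gives the KKT block system:
  [ Q   A^T ] [ x     ]   [-c ]
  [ A    0  ] [ lambda ] = [ b ]

Solving the linear system:
  x*      = (-0.3906, -0.4375, -0.0469)
  lambda* = (-0.9375)
  f(x*)   = -0.8281

x* = (-0.3906, -0.4375, -0.0469), lambda* = (-0.9375)


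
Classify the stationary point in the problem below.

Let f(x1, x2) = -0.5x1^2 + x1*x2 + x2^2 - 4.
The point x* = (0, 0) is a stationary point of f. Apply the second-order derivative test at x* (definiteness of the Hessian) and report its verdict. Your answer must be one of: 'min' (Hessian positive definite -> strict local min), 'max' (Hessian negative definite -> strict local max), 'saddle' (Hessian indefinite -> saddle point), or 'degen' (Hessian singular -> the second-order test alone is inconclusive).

Compute the Hessian H = grad^2 f:
  H = [[-1, 1], [1, 2]]
Verify stationarity: grad f(x*) = H x* + g = (0, 0).
Eigenvalues of H: -1.3028, 2.3028.
Eigenvalues have mixed signs, so H is indefinite -> x* is a saddle point.

saddle


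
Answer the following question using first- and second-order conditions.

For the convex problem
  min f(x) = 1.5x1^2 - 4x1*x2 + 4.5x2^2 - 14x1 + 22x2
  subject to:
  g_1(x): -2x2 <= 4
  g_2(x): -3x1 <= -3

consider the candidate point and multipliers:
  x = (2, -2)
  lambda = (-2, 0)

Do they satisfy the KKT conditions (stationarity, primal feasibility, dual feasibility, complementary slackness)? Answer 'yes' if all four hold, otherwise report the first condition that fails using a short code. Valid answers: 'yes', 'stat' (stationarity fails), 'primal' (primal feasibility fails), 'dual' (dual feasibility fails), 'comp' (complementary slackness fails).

Gradient of f: grad f(x) = Q x + c = (0, -4)
Constraint values g_i(x) = a_i^T x - b_i:
  g_1((2, -2)) = 0
  g_2((2, -2)) = -3
Stationarity residual: grad f(x) + sum_i lambda_i a_i = (0, 0)
  -> stationarity OK
Primal feasibility (all g_i <= 0): OK
Dual feasibility (all lambda_i >= 0): FAILS
Complementary slackness (lambda_i * g_i(x) = 0 for all i): OK

Verdict: the first failing condition is dual_feasibility -> dual.

dual


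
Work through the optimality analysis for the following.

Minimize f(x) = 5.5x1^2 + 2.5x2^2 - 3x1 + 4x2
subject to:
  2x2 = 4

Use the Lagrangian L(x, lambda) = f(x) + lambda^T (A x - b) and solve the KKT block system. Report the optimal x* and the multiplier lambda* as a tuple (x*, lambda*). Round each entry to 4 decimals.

Form the Lagrangian:
  L(x, lambda) = (1/2) x^T Q x + c^T x + lambda^T (A x - b)
Stationarity (grad_x L = 0): Q x + c + A^T lambda = 0.
Primal feasibility: A x = b.

This gives the KKT block system:
  [ Q   A^T ] [ x     ]   [-c ]
  [ A    0  ] [ lambda ] = [ b ]

Solving the linear system:
  x*      = (0.2727, 2)
  lambda* = (-7)
  f(x*)   = 17.5909

x* = (0.2727, 2), lambda* = (-7)


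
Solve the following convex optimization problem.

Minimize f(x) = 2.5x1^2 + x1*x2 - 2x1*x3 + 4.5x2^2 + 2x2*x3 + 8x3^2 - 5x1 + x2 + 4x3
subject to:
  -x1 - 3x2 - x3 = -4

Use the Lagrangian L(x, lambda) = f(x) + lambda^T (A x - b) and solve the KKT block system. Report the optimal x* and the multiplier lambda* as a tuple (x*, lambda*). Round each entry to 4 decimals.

Form the Lagrangian:
  L(x, lambda) = (1/2) x^T Q x + c^T x + lambda^T (A x - b)
Stationarity (grad_x L = 0): Q x + c + A^T lambda = 0.
Primal feasibility: A x = b.

This gives the KKT block system:
  [ Q   A^T ] [ x     ]   [-c ]
  [ A    0  ] [ lambda ] = [ b ]

Solving the linear system:
  x*      = (1.5168, 0.8128, 0.0447)
  lambda* = (3.3073)
  f(x*)   = 3.3184

x* = (1.5168, 0.8128, 0.0447), lambda* = (3.3073)


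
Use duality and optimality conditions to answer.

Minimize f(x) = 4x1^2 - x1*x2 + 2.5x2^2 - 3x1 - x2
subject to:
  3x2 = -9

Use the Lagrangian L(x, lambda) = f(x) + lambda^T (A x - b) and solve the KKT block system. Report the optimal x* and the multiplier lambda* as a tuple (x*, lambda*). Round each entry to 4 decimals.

Form the Lagrangian:
  L(x, lambda) = (1/2) x^T Q x + c^T x + lambda^T (A x - b)
Stationarity (grad_x L = 0): Q x + c + A^T lambda = 0.
Primal feasibility: A x = b.

This gives the KKT block system:
  [ Q   A^T ] [ x     ]   [-c ]
  [ A    0  ] [ lambda ] = [ b ]

Solving the linear system:
  x*      = (0, -3)
  lambda* = (5.3333)
  f(x*)   = 25.5

x* = (0, -3), lambda* = (5.3333)


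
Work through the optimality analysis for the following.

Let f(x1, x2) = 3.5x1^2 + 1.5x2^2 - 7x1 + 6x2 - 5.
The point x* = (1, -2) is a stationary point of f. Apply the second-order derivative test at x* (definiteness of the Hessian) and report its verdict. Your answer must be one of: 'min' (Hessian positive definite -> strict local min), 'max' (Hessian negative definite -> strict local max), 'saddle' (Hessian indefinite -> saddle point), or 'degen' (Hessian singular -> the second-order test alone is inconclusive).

Compute the Hessian H = grad^2 f:
  H = [[7, 0], [0, 3]]
Verify stationarity: grad f(x*) = H x* + g = (0, 0).
Eigenvalues of H: 3, 7.
Both eigenvalues > 0, so H is positive definite -> x* is a strict local min.

min


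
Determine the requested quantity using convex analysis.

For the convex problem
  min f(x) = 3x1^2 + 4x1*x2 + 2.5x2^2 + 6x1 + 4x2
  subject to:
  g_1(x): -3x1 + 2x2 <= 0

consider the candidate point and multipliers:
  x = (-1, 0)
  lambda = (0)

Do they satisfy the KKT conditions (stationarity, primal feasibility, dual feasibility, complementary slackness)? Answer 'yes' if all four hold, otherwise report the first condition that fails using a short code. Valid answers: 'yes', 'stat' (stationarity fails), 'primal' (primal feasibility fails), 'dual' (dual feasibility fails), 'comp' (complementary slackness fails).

Gradient of f: grad f(x) = Q x + c = (0, 0)
Constraint values g_i(x) = a_i^T x - b_i:
  g_1((-1, 0)) = 3
Stationarity residual: grad f(x) + sum_i lambda_i a_i = (0, 0)
  -> stationarity OK
Primal feasibility (all g_i <= 0): FAILS
Dual feasibility (all lambda_i >= 0): OK
Complementary slackness (lambda_i * g_i(x) = 0 for all i): OK

Verdict: the first failing condition is primal_feasibility -> primal.

primal


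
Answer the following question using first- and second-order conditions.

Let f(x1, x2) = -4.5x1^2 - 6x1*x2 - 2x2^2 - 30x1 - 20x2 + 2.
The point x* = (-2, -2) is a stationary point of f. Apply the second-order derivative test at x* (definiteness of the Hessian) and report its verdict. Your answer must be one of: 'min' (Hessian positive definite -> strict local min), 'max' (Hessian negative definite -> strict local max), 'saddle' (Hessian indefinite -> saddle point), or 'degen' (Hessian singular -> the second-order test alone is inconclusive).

Compute the Hessian H = grad^2 f:
  H = [[-9, -6], [-6, -4]]
Verify stationarity: grad f(x*) = H x* + g = (0, 0).
Eigenvalues of H: -13, 0.
H has a zero eigenvalue (singular; negative semidefinite but not definite), so H is neither positive definite, negative definite, nor indefinite. The second-order test alone is inconclusive -> degen.
(Indeed, f is constant along the null direction of H through x*, so x* is not a strict local extremum.)

degen


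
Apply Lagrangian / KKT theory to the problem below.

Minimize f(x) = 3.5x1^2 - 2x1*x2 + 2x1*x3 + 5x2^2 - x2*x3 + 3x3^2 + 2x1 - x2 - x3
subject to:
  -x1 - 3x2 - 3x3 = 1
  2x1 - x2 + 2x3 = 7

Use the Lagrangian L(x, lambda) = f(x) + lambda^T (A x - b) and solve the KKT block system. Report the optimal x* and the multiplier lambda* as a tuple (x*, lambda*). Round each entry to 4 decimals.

Form the Lagrangian:
  L(x, lambda) = (1/2) x^T Q x + c^T x + lambda^T (A x - b)
Stationarity (grad_x L = 0): Q x + c + A^T lambda = 0.
Primal feasibility: A x = b.

This gives the KKT block system:
  [ Q   A^T ] [ x     ]   [-c ]
  [ A    0  ] [ lambda ] = [ b ]

Solving the linear system:
  x*      = (1.5242, -1.8781, 1.0367)
  lambda* = (-4.1762, -11.3377)
  f(x*)   = 43.7151

x* = (1.5242, -1.8781, 1.0367), lambda* = (-4.1762, -11.3377)


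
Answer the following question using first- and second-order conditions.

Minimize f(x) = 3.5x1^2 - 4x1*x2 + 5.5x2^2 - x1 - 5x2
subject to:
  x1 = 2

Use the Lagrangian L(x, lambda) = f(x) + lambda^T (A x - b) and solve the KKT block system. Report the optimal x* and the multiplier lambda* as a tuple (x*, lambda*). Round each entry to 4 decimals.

Form the Lagrangian:
  L(x, lambda) = (1/2) x^T Q x + c^T x + lambda^T (A x - b)
Stationarity (grad_x L = 0): Q x + c + A^T lambda = 0.
Primal feasibility: A x = b.

This gives the KKT block system:
  [ Q   A^T ] [ x     ]   [-c ]
  [ A    0  ] [ lambda ] = [ b ]

Solving the linear system:
  x*      = (2, 1.1818)
  lambda* = (-8.2727)
  f(x*)   = 4.3182

x* = (2, 1.1818), lambda* = (-8.2727)


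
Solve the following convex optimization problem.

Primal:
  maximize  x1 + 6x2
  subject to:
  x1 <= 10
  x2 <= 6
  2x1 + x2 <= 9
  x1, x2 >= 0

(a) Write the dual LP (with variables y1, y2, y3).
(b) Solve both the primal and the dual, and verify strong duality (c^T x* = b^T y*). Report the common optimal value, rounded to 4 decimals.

The standard primal-dual pair for 'max c^T x s.t. A x <= b, x >= 0' is:
  Dual:  min b^T y  s.t.  A^T y >= c,  y >= 0.

So the dual LP is:
  minimize  10y1 + 6y2 + 9y3
  subject to:
    y1 + 2y3 >= 1
    y2 + y3 >= 6
    y1, y2, y3 >= 0

Solving the primal: x* = (1.5, 6).
  primal value c^T x* = 37.5.
Solving the dual: y* = (0, 5.5, 0.5).
  dual value b^T y* = 37.5.
Strong duality: c^T x* = b^T y*. Confirmed.

37.5


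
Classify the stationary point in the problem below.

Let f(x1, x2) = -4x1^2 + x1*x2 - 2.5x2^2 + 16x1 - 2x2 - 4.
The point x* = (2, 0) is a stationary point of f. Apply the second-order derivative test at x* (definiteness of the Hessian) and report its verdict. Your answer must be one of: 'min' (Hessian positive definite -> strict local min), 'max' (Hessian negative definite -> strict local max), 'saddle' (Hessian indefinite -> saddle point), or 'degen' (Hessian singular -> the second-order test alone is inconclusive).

Compute the Hessian H = grad^2 f:
  H = [[-8, 1], [1, -5]]
Verify stationarity: grad f(x*) = H x* + g = (0, 0).
Eigenvalues of H: -8.3028, -4.6972.
Both eigenvalues < 0, so H is negative definite -> x* is a strict local max.

max


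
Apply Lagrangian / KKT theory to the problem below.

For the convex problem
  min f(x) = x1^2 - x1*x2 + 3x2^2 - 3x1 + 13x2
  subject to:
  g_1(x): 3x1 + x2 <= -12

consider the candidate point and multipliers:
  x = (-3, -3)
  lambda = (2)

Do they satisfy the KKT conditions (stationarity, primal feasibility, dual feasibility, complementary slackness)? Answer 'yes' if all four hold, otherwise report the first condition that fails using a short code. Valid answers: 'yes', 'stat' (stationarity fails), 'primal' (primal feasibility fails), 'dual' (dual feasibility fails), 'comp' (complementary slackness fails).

Gradient of f: grad f(x) = Q x + c = (-6, -2)
Constraint values g_i(x) = a_i^T x - b_i:
  g_1((-3, -3)) = 0
Stationarity residual: grad f(x) + sum_i lambda_i a_i = (0, 0)
  -> stationarity OK
Primal feasibility (all g_i <= 0): OK
Dual feasibility (all lambda_i >= 0): OK
Complementary slackness (lambda_i * g_i(x) = 0 for all i): OK

Verdict: yes, KKT holds.

yes


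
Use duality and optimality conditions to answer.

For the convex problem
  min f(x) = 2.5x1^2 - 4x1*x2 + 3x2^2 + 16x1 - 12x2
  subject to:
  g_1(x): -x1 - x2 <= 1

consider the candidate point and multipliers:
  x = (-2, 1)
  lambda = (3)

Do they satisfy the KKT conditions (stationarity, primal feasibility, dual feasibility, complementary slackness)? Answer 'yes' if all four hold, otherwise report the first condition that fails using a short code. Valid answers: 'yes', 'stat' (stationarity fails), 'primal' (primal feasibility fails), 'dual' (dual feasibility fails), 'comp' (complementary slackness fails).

Gradient of f: grad f(x) = Q x + c = (2, 2)
Constraint values g_i(x) = a_i^T x - b_i:
  g_1((-2, 1)) = 0
Stationarity residual: grad f(x) + sum_i lambda_i a_i = (-1, -1)
  -> stationarity FAILS
Primal feasibility (all g_i <= 0): OK
Dual feasibility (all lambda_i >= 0): OK
Complementary slackness (lambda_i * g_i(x) = 0 for all i): OK

Verdict: the first failing condition is stationarity -> stat.

stat


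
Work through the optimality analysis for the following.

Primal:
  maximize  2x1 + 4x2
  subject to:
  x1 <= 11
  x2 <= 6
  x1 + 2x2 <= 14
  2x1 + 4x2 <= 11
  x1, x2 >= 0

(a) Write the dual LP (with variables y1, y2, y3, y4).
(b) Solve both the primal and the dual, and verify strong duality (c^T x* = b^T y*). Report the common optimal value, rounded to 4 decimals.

The standard primal-dual pair for 'max c^T x s.t. A x <= b, x >= 0' is:
  Dual:  min b^T y  s.t.  A^T y >= c,  y >= 0.

So the dual LP is:
  minimize  11y1 + 6y2 + 14y3 + 11y4
  subject to:
    y1 + y3 + 2y4 >= 2
    y2 + 2y3 + 4y4 >= 4
    y1, y2, y3, y4 >= 0

Solving the primal: x* = (5.5, 0).
  primal value c^T x* = 11.
Solving the dual: y* = (0, 0, 0, 1).
  dual value b^T y* = 11.
Strong duality: c^T x* = b^T y*. Confirmed.

11


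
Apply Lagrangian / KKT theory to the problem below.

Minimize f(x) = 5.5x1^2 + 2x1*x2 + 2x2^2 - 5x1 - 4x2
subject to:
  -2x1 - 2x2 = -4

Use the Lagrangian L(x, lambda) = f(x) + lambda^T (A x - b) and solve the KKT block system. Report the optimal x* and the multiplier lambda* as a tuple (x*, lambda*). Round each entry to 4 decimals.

Form the Lagrangian:
  L(x, lambda) = (1/2) x^T Q x + c^T x + lambda^T (A x - b)
Stationarity (grad_x L = 0): Q x + c + A^T lambda = 0.
Primal feasibility: A x = b.

This gives the KKT block system:
  [ Q   A^T ] [ x     ]   [-c ]
  [ A    0  ] [ lambda ] = [ b ]

Solving the linear system:
  x*      = (0.4545, 1.5455)
  lambda* = (1.5455)
  f(x*)   = -1.1364

x* = (0.4545, 1.5455), lambda* = (1.5455)


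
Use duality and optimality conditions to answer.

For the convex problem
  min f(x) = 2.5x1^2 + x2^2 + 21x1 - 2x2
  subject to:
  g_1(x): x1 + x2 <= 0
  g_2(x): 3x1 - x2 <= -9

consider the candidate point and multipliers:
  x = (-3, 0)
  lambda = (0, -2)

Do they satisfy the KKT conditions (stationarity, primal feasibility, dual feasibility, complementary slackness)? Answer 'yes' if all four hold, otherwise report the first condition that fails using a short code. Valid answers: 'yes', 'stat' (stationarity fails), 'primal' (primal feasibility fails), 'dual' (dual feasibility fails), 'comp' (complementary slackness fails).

Gradient of f: grad f(x) = Q x + c = (6, -2)
Constraint values g_i(x) = a_i^T x - b_i:
  g_1((-3, 0)) = -3
  g_2((-3, 0)) = 0
Stationarity residual: grad f(x) + sum_i lambda_i a_i = (0, 0)
  -> stationarity OK
Primal feasibility (all g_i <= 0): OK
Dual feasibility (all lambda_i >= 0): FAILS
Complementary slackness (lambda_i * g_i(x) = 0 for all i): OK

Verdict: the first failing condition is dual_feasibility -> dual.

dual


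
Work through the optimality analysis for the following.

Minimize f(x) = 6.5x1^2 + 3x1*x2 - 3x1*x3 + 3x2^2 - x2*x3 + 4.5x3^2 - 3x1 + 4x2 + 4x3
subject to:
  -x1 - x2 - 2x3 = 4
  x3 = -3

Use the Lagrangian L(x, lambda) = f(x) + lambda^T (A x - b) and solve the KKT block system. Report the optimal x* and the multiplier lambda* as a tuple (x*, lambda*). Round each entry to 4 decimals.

Form the Lagrangian:
  L(x, lambda) = (1/2) x^T Q x + c^T x + lambda^T (A x - b)
Stationarity (grad_x L = 0): Q x + c + A^T lambda = 0.
Primal feasibility: A x = b.

This gives the KKT block system:
  [ Q   A^T ] [ x     ]   [-c ]
  [ A    0  ] [ lambda ] = [ b ]

Solving the linear system:
  x*      = (0.5385, 1.4615, -3)
  lambda* = (17.3846, 60.8462)
  f(x*)   = 52.6154

x* = (0.5385, 1.4615, -3), lambda* = (17.3846, 60.8462)


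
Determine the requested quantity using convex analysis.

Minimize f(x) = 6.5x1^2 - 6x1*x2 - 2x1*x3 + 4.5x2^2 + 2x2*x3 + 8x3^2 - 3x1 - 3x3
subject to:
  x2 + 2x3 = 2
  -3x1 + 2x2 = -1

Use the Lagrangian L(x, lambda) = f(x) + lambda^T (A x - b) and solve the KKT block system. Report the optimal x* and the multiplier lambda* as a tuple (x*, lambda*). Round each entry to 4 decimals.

Form the Lagrangian:
  L(x, lambda) = (1/2) x^T Q x + c^T x + lambda^T (A x - b)
Stationarity (grad_x L = 0): Q x + c + A^T lambda = 0.
Primal feasibility: A x = b.

This gives the KKT block system:
  [ Q   A^T ] [ x     ]   [-c ]
  [ A    0  ] [ lambda ] = [ b ]

Solving the linear system:
  x*      = (0.7692, 0.6538, 0.6731)
  lambda* = (-3.7692, 0.5769)
  f(x*)   = 1.8942

x* = (0.7692, 0.6538, 0.6731), lambda* = (-3.7692, 0.5769)


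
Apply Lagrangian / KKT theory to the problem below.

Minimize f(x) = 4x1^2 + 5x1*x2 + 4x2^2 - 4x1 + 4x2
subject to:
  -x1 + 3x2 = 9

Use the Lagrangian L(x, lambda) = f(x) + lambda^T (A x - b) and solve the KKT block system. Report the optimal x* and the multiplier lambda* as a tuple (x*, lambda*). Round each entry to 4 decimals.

Form the Lagrangian:
  L(x, lambda) = (1/2) x^T Q x + c^T x + lambda^T (A x - b)
Stationarity (grad_x L = 0): Q x + c + A^T lambda = 0.
Primal feasibility: A x = b.

This gives the KKT block system:
  [ Q   A^T ] [ x     ]   [-c ]
  [ A    0  ] [ lambda ] = [ b ]

Solving the linear system:
  x*      = (-1.6636, 2.4455)
  lambda* = (-5.0818)
  f(x*)   = 31.0864

x* = (-1.6636, 2.4455), lambda* = (-5.0818)


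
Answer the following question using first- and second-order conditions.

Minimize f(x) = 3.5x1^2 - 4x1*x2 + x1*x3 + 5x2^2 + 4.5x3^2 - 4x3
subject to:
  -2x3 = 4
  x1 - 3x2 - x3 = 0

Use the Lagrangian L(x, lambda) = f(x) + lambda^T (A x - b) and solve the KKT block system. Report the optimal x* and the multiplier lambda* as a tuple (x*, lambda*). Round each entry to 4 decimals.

Form the Lagrangian:
  L(x, lambda) = (1/2) x^T Q x + c^T x + lambda^T (A x - b)
Stationarity (grad_x L = 0): Q x + c + A^T lambda = 0.
Primal feasibility: A x = b.

This gives the KKT block system:
  [ Q   A^T ] [ x     ]   [-c ]
  [ A    0  ] [ lambda ] = [ b ]

Solving the linear system:
  x*      = (0.449, 0.8163, -2)
  lambda* = (-11.8367, 2.1224)
  f(x*)   = 27.6735

x* = (0.449, 0.8163, -2), lambda* = (-11.8367, 2.1224)


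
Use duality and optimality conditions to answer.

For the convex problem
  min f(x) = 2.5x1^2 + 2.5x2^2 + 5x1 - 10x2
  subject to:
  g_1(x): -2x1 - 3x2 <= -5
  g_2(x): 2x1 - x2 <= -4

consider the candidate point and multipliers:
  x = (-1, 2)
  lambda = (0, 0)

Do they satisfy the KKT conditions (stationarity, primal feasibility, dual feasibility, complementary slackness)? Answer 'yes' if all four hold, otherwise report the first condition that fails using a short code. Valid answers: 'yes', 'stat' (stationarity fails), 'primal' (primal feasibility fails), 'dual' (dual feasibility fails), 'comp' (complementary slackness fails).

Gradient of f: grad f(x) = Q x + c = (0, 0)
Constraint values g_i(x) = a_i^T x - b_i:
  g_1((-1, 2)) = 1
  g_2((-1, 2)) = 0
Stationarity residual: grad f(x) + sum_i lambda_i a_i = (0, 0)
  -> stationarity OK
Primal feasibility (all g_i <= 0): FAILS
Dual feasibility (all lambda_i >= 0): OK
Complementary slackness (lambda_i * g_i(x) = 0 for all i): OK

Verdict: the first failing condition is primal_feasibility -> primal.

primal


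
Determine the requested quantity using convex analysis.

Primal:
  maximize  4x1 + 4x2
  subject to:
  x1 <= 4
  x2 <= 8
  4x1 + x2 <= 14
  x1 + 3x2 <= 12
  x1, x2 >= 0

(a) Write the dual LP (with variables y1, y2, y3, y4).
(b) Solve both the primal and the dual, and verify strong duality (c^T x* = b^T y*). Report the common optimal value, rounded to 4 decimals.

The standard primal-dual pair for 'max c^T x s.t. A x <= b, x >= 0' is:
  Dual:  min b^T y  s.t.  A^T y >= c,  y >= 0.

So the dual LP is:
  minimize  4y1 + 8y2 + 14y3 + 12y4
  subject to:
    y1 + 4y3 + y4 >= 4
    y2 + y3 + 3y4 >= 4
    y1, y2, y3, y4 >= 0

Solving the primal: x* = (2.7273, 3.0909).
  primal value c^T x* = 23.2727.
Solving the dual: y* = (0, 0, 0.7273, 1.0909).
  dual value b^T y* = 23.2727.
Strong duality: c^T x* = b^T y*. Confirmed.

23.2727


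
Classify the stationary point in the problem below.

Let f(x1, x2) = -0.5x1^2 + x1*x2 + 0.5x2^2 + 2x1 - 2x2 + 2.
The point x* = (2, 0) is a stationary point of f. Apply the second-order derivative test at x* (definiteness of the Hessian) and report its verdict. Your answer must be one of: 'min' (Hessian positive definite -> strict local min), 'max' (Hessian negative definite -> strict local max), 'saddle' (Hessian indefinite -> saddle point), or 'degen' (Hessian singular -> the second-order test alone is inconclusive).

Compute the Hessian H = grad^2 f:
  H = [[-1, 1], [1, 1]]
Verify stationarity: grad f(x*) = H x* + g = (0, 0).
Eigenvalues of H: -1.4142, 1.4142.
Eigenvalues have mixed signs, so H is indefinite -> x* is a saddle point.

saddle


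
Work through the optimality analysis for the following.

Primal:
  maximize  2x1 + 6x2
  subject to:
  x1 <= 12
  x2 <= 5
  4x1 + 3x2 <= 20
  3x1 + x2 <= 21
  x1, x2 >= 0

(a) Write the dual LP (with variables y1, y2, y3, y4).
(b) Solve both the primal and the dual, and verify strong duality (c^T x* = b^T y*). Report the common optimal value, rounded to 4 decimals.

The standard primal-dual pair for 'max c^T x s.t. A x <= b, x >= 0' is:
  Dual:  min b^T y  s.t.  A^T y >= c,  y >= 0.

So the dual LP is:
  minimize  12y1 + 5y2 + 20y3 + 21y4
  subject to:
    y1 + 4y3 + 3y4 >= 2
    y2 + 3y3 + y4 >= 6
    y1, y2, y3, y4 >= 0

Solving the primal: x* = (1.25, 5).
  primal value c^T x* = 32.5.
Solving the dual: y* = (0, 4.5, 0.5, 0).
  dual value b^T y* = 32.5.
Strong duality: c^T x* = b^T y*. Confirmed.

32.5


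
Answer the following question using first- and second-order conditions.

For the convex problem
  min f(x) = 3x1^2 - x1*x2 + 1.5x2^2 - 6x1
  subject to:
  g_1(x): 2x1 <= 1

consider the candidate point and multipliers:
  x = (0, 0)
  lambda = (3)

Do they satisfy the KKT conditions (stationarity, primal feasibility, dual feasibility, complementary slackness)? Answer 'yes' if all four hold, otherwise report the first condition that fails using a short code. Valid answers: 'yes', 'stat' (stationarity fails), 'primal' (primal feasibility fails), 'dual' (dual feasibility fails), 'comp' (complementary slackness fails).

Gradient of f: grad f(x) = Q x + c = (-6, 0)
Constraint values g_i(x) = a_i^T x - b_i:
  g_1((0, 0)) = -1
Stationarity residual: grad f(x) + sum_i lambda_i a_i = (0, 0)
  -> stationarity OK
Primal feasibility (all g_i <= 0): OK
Dual feasibility (all lambda_i >= 0): OK
Complementary slackness (lambda_i * g_i(x) = 0 for all i): FAILS

Verdict: the first failing condition is complementary_slackness -> comp.

comp


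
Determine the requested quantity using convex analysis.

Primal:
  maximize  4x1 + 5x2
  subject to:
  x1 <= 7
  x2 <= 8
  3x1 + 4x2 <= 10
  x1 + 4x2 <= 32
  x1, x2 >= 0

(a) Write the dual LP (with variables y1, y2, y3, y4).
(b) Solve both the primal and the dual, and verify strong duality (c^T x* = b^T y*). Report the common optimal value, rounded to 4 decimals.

The standard primal-dual pair for 'max c^T x s.t. A x <= b, x >= 0' is:
  Dual:  min b^T y  s.t.  A^T y >= c,  y >= 0.

So the dual LP is:
  minimize  7y1 + 8y2 + 10y3 + 32y4
  subject to:
    y1 + 3y3 + y4 >= 4
    y2 + 4y3 + 4y4 >= 5
    y1, y2, y3, y4 >= 0

Solving the primal: x* = (3.3333, 0).
  primal value c^T x* = 13.3333.
Solving the dual: y* = (0, 0, 1.3333, 0).
  dual value b^T y* = 13.3333.
Strong duality: c^T x* = b^T y*. Confirmed.

13.3333


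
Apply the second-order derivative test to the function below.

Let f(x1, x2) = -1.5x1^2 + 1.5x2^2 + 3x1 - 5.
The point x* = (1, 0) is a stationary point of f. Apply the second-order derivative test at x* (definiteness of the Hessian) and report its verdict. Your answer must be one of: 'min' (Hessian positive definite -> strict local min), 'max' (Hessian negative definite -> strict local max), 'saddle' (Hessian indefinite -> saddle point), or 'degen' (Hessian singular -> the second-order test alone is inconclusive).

Compute the Hessian H = grad^2 f:
  H = [[-3, 0], [0, 3]]
Verify stationarity: grad f(x*) = H x* + g = (0, 0).
Eigenvalues of H: -3, 3.
Eigenvalues have mixed signs, so H is indefinite -> x* is a saddle point.

saddle


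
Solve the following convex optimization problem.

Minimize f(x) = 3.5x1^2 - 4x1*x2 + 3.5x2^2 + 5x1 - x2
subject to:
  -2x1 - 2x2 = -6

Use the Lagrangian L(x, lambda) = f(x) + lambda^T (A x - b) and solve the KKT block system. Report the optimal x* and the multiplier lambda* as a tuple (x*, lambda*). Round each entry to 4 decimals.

Form the Lagrangian:
  L(x, lambda) = (1/2) x^T Q x + c^T x + lambda^T (A x - b)
Stationarity (grad_x L = 0): Q x + c + A^T lambda = 0.
Primal feasibility: A x = b.

This gives the KKT block system:
  [ Q   A^T ] [ x     ]   [-c ]
  [ A    0  ] [ lambda ] = [ b ]

Solving the linear system:
  x*      = (1.2273, 1.7727)
  lambda* = (3.25)
  f(x*)   = 11.9318

x* = (1.2273, 1.7727), lambda* = (3.25)


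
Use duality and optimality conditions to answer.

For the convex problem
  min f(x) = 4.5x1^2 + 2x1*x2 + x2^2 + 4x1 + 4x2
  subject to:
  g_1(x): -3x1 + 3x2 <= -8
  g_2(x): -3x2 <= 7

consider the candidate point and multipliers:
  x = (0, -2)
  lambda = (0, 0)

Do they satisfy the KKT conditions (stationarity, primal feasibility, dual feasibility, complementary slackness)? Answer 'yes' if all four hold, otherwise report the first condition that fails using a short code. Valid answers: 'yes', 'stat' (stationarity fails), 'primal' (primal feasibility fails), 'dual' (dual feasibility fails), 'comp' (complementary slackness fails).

Gradient of f: grad f(x) = Q x + c = (0, 0)
Constraint values g_i(x) = a_i^T x - b_i:
  g_1((0, -2)) = 2
  g_2((0, -2)) = -1
Stationarity residual: grad f(x) + sum_i lambda_i a_i = (0, 0)
  -> stationarity OK
Primal feasibility (all g_i <= 0): FAILS
Dual feasibility (all lambda_i >= 0): OK
Complementary slackness (lambda_i * g_i(x) = 0 for all i): OK

Verdict: the first failing condition is primal_feasibility -> primal.

primal


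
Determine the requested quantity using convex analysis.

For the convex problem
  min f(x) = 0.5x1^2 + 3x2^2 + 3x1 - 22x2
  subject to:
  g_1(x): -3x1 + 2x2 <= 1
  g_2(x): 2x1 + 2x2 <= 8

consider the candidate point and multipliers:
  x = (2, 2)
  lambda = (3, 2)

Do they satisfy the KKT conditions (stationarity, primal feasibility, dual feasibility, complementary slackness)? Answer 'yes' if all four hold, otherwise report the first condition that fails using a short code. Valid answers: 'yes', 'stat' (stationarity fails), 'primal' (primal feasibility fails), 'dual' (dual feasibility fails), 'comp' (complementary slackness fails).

Gradient of f: grad f(x) = Q x + c = (5, -10)
Constraint values g_i(x) = a_i^T x - b_i:
  g_1((2, 2)) = -3
  g_2((2, 2)) = 0
Stationarity residual: grad f(x) + sum_i lambda_i a_i = (0, 0)
  -> stationarity OK
Primal feasibility (all g_i <= 0): OK
Dual feasibility (all lambda_i >= 0): OK
Complementary slackness (lambda_i * g_i(x) = 0 for all i): FAILS

Verdict: the first failing condition is complementary_slackness -> comp.

comp


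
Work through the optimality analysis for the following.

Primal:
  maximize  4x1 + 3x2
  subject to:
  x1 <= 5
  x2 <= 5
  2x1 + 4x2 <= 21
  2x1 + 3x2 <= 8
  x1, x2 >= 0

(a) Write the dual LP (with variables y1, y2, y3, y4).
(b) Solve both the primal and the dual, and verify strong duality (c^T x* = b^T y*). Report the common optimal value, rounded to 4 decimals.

The standard primal-dual pair for 'max c^T x s.t. A x <= b, x >= 0' is:
  Dual:  min b^T y  s.t.  A^T y >= c,  y >= 0.

So the dual LP is:
  minimize  5y1 + 5y2 + 21y3 + 8y4
  subject to:
    y1 + 2y3 + 2y4 >= 4
    y2 + 4y3 + 3y4 >= 3
    y1, y2, y3, y4 >= 0

Solving the primal: x* = (4, 0).
  primal value c^T x* = 16.
Solving the dual: y* = (0, 0, 0, 2).
  dual value b^T y* = 16.
Strong duality: c^T x* = b^T y*. Confirmed.

16


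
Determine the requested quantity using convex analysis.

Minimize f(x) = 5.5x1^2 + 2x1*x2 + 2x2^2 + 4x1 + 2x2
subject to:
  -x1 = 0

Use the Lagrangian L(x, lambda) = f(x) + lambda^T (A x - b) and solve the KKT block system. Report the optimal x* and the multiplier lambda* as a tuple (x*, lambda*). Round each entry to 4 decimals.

Form the Lagrangian:
  L(x, lambda) = (1/2) x^T Q x + c^T x + lambda^T (A x - b)
Stationarity (grad_x L = 0): Q x + c + A^T lambda = 0.
Primal feasibility: A x = b.

This gives the KKT block system:
  [ Q   A^T ] [ x     ]   [-c ]
  [ A    0  ] [ lambda ] = [ b ]

Solving the linear system:
  x*      = (0, -0.5)
  lambda* = (3)
  f(x*)   = -0.5

x* = (0, -0.5), lambda* = (3)


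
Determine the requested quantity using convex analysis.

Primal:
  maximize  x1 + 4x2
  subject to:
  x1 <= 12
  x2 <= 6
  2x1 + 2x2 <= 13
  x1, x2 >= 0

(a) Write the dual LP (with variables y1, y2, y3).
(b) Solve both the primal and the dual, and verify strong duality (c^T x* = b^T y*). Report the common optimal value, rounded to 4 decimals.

The standard primal-dual pair for 'max c^T x s.t. A x <= b, x >= 0' is:
  Dual:  min b^T y  s.t.  A^T y >= c,  y >= 0.

So the dual LP is:
  minimize  12y1 + 6y2 + 13y3
  subject to:
    y1 + 2y3 >= 1
    y2 + 2y3 >= 4
    y1, y2, y3 >= 0

Solving the primal: x* = (0.5, 6).
  primal value c^T x* = 24.5.
Solving the dual: y* = (0, 3, 0.5).
  dual value b^T y* = 24.5.
Strong duality: c^T x* = b^T y*. Confirmed.

24.5


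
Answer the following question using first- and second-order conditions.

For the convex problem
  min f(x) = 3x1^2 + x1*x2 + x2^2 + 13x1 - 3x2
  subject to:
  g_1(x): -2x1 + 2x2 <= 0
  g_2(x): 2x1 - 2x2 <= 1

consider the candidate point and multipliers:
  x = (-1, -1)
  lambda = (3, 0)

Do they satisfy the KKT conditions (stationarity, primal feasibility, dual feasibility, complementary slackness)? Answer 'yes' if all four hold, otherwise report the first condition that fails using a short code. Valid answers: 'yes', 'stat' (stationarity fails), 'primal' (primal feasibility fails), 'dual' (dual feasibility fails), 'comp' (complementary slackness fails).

Gradient of f: grad f(x) = Q x + c = (6, -6)
Constraint values g_i(x) = a_i^T x - b_i:
  g_1((-1, -1)) = 0
  g_2((-1, -1)) = -1
Stationarity residual: grad f(x) + sum_i lambda_i a_i = (0, 0)
  -> stationarity OK
Primal feasibility (all g_i <= 0): OK
Dual feasibility (all lambda_i >= 0): OK
Complementary slackness (lambda_i * g_i(x) = 0 for all i): OK

Verdict: yes, KKT holds.

yes


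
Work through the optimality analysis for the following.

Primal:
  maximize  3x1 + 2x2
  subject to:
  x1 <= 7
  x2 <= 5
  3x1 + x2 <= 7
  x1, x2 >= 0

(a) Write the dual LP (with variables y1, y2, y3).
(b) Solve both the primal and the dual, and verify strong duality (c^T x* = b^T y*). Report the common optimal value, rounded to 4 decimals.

The standard primal-dual pair for 'max c^T x s.t. A x <= b, x >= 0' is:
  Dual:  min b^T y  s.t.  A^T y >= c,  y >= 0.

So the dual LP is:
  minimize  7y1 + 5y2 + 7y3
  subject to:
    y1 + 3y3 >= 3
    y2 + y3 >= 2
    y1, y2, y3 >= 0

Solving the primal: x* = (0.6667, 5).
  primal value c^T x* = 12.
Solving the dual: y* = (0, 1, 1).
  dual value b^T y* = 12.
Strong duality: c^T x* = b^T y*. Confirmed.

12


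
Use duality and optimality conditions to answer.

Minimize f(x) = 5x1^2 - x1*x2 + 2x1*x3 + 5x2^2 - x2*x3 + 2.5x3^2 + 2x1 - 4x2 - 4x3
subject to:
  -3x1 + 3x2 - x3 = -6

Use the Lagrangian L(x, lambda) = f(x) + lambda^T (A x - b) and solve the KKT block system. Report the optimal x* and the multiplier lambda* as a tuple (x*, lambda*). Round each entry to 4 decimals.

Form the Lagrangian:
  L(x, lambda) = (1/2) x^T Q x + c^T x + lambda^T (A x - b)
Stationarity (grad_x L = 0): Q x + c + A^T lambda = 0.
Primal feasibility: A x = b.

This gives the KKT block system:
  [ Q   A^T ] [ x     ]   [-c ]
  [ A    0  ] [ lambda ] = [ b ]

Solving the linear system:
  x*      = (0.8401, -0.7534, 1.2195)
  lambda* = (4.5312)
  f(x*)   = 13.5014

x* = (0.8401, -0.7534, 1.2195), lambda* = (4.5312)


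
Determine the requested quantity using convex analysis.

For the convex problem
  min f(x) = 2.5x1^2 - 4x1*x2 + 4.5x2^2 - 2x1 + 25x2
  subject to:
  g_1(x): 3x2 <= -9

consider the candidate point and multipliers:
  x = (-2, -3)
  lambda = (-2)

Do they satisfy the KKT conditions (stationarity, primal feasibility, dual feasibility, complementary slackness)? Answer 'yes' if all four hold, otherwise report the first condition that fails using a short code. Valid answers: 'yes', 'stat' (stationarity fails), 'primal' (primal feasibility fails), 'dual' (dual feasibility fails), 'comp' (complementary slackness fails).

Gradient of f: grad f(x) = Q x + c = (0, 6)
Constraint values g_i(x) = a_i^T x - b_i:
  g_1((-2, -3)) = 0
Stationarity residual: grad f(x) + sum_i lambda_i a_i = (0, 0)
  -> stationarity OK
Primal feasibility (all g_i <= 0): OK
Dual feasibility (all lambda_i >= 0): FAILS
Complementary slackness (lambda_i * g_i(x) = 0 for all i): OK

Verdict: the first failing condition is dual_feasibility -> dual.

dual


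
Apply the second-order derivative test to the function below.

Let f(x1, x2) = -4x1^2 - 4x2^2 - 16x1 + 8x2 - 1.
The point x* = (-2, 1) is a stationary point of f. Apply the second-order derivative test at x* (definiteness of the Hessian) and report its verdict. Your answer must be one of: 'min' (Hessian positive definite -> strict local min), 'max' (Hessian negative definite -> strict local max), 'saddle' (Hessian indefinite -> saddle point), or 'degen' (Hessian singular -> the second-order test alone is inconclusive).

Compute the Hessian H = grad^2 f:
  H = [[-8, 0], [0, -8]]
Verify stationarity: grad f(x*) = H x* + g = (0, 0).
Eigenvalues of H: -8, -8.
Both eigenvalues < 0, so H is negative definite -> x* is a strict local max.

max


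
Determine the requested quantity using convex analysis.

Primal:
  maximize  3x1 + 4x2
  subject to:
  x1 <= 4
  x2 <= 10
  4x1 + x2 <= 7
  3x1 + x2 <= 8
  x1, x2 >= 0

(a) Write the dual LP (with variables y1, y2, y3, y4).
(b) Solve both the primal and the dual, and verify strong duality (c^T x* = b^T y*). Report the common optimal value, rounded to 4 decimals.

The standard primal-dual pair for 'max c^T x s.t. A x <= b, x >= 0' is:
  Dual:  min b^T y  s.t.  A^T y >= c,  y >= 0.

So the dual LP is:
  minimize  4y1 + 10y2 + 7y3 + 8y4
  subject to:
    y1 + 4y3 + 3y4 >= 3
    y2 + y3 + y4 >= 4
    y1, y2, y3, y4 >= 0

Solving the primal: x* = (0, 7).
  primal value c^T x* = 28.
Solving the dual: y* = (0, 0, 4, 0).
  dual value b^T y* = 28.
Strong duality: c^T x* = b^T y*. Confirmed.

28
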